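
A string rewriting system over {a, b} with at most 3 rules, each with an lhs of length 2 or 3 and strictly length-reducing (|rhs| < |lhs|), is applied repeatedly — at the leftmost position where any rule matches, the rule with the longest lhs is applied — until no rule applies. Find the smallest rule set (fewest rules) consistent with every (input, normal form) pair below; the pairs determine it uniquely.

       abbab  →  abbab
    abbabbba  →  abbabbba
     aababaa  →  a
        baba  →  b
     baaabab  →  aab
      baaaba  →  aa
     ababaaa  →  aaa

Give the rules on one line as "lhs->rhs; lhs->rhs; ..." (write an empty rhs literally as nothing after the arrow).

aba->; baa->aa

  | abbab
  | abbabbba
  | aababaa => abaa => a
  | baba => b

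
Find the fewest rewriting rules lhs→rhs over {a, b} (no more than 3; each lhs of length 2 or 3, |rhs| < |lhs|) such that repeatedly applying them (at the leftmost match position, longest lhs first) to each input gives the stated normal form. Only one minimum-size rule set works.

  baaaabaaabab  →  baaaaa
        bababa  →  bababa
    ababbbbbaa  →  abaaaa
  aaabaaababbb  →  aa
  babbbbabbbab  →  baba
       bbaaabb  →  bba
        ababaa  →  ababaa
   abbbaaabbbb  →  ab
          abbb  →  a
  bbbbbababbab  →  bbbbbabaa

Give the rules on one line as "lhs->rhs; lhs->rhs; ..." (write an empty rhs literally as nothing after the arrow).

aab->a; abb->aa

  | baaaabaaabab => baaaaaabab => baaaaaab => baaaaa
  | bababa
  | ababbbbbaa => abaabbbaa => ababbaa => abaaaa
  | aaabaaababbb => aaaaababbb => aaaaabbb => aaaabb => aaab => aa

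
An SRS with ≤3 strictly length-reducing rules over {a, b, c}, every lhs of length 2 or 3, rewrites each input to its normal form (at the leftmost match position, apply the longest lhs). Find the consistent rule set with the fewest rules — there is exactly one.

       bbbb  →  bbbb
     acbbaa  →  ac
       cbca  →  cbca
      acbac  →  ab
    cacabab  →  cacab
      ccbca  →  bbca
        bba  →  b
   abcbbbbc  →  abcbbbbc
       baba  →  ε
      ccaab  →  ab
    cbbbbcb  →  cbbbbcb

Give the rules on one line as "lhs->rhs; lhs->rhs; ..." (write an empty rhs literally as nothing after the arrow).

ba->; cc->b

  | bbbb
  | acbbaa => acba => ac
  | cbca
  | acbac => acc => ab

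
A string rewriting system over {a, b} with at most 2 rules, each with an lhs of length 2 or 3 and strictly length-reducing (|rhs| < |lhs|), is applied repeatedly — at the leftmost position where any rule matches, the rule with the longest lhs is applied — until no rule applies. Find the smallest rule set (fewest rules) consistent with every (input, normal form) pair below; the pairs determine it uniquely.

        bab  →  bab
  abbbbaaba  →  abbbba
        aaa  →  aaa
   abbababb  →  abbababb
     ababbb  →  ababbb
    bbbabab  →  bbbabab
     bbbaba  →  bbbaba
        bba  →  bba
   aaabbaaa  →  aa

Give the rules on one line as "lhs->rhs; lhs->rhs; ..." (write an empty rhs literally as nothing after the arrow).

aab->; baa->

  | bab
  | abbbbaaba => abbbba
  | aaa
  | abbababb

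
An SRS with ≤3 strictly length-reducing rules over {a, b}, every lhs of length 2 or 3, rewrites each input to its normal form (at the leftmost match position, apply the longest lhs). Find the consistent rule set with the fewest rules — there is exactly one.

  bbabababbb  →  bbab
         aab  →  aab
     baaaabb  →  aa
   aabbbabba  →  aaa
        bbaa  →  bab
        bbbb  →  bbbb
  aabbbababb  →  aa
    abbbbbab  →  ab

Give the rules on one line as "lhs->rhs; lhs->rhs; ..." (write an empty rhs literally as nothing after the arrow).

aba->a; abb->a; baa->ab

  | bbabababbb => bbababbb => bbabbb => bbab
  | aab
  | baaaabb => abaabb => aabb => aa
  | aabbbabba => aababba => aabba => aaa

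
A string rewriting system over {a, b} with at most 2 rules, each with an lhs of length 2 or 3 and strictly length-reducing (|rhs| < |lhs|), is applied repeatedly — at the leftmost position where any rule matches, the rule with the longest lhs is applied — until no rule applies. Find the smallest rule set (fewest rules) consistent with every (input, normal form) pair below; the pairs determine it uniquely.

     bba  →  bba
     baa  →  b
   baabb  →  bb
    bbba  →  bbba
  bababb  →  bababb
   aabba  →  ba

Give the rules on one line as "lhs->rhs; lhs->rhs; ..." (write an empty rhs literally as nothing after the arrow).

  | bba
  | baa => b
  | baabb => bb
  | bbba

aa->; aab->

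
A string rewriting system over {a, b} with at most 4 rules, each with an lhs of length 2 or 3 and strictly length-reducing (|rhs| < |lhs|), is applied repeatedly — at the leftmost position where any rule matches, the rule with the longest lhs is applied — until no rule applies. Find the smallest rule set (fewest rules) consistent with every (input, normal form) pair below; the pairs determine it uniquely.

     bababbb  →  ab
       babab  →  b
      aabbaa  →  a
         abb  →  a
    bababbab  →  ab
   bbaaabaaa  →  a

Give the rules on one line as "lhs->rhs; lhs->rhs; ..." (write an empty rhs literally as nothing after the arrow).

aa->a; ba->; bb->a

  | bababbb => babbb => bbb => ab
  | babab => bab => b
  | aabbaa => abbaa => aaaa => aaa => aa => a
  | abb => aa => a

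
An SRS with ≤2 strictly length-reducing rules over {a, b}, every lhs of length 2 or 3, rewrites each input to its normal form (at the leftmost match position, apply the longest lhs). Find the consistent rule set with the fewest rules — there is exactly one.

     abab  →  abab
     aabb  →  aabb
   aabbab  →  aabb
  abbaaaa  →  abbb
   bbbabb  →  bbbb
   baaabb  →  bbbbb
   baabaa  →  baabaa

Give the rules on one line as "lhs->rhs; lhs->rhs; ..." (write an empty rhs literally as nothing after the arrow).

aaa->bb; bba->b

  | abab
  | aabb
  | aabbab => aabb
  | abbaaaa => abaaa => abbb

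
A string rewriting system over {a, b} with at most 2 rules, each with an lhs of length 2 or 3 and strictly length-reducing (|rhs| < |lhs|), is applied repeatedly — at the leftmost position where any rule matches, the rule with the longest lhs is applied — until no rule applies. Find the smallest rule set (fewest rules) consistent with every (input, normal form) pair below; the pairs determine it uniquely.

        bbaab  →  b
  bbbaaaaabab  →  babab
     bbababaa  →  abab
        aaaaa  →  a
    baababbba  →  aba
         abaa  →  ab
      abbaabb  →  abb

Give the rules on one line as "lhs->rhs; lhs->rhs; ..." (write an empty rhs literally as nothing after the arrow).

  | bbaab => aab => b
  | bbbaaaaabab => baaaaabab => baaabab => babab
  | bbababaa => ababaa => abab
  | aaaaa => aaa => a

aa->; bba->a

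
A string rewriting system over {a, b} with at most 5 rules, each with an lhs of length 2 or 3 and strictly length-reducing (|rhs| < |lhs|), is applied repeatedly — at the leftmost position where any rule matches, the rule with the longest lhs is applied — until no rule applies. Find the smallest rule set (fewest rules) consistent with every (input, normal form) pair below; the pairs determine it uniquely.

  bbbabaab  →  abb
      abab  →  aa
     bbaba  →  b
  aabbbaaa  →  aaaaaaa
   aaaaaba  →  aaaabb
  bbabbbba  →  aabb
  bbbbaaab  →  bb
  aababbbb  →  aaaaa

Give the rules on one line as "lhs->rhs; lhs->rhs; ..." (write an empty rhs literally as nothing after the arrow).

aba->bb; ba->b; bab->aa; bbb->aa

  | bbbabaab => aaabaab => aabbab => aabaa => abba => abb
  | abab => bbb => aa
  | bbaba => baaa => baa => ba => b
  | aabbbaaa => aaaaaaa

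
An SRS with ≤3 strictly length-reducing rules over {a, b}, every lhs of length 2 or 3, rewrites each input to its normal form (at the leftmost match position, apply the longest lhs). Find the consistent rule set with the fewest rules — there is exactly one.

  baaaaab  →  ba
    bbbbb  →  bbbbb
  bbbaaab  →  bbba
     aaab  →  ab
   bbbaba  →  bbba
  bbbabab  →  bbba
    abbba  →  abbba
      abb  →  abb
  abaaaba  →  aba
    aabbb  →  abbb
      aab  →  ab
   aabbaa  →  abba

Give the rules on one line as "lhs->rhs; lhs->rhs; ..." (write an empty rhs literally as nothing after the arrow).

aa->a; bab->ba

  | baaaaab => baaaab => baaab => baab => bab => ba
  | bbbbb
  | bbbaaab => bbbaab => bbbab => bbba
  | aaab => aab => ab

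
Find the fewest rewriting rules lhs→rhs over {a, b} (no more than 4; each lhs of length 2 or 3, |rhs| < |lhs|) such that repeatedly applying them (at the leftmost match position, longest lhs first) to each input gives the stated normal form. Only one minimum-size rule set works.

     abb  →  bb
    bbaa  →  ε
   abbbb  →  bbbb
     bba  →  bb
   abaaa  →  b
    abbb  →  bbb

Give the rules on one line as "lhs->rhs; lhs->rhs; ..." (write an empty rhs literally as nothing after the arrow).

ab->b; ba->b; baa->ab; bab->

  | abb => bb
  | bbaa => bab => ε
  | abbbb => bbbb
  | bba => bb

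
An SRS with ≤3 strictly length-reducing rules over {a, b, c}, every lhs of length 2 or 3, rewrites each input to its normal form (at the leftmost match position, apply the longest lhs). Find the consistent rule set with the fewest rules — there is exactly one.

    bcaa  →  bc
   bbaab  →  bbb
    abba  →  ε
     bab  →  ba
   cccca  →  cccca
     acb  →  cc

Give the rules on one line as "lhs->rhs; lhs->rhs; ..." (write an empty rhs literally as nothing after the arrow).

  | bcaa => bc
  | bbaab => bbb
  | abba => aba => aa => ε
  | bab => ba

aa->; ab->a; acb->cc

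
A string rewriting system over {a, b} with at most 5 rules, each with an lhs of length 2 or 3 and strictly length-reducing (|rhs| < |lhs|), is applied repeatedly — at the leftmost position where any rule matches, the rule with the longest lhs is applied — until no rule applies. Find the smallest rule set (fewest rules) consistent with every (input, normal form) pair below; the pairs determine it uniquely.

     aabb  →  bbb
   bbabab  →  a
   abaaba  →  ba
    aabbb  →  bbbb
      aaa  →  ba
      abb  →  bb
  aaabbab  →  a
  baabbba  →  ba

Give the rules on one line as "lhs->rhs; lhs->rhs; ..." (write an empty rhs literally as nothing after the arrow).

aa->b; ab->b; bab->a; bba->a

  | aabb => bbb
  | bbabab => abab => bab => a
  | abaaba => baaba => bbba => ba
  | aabbb => bbbb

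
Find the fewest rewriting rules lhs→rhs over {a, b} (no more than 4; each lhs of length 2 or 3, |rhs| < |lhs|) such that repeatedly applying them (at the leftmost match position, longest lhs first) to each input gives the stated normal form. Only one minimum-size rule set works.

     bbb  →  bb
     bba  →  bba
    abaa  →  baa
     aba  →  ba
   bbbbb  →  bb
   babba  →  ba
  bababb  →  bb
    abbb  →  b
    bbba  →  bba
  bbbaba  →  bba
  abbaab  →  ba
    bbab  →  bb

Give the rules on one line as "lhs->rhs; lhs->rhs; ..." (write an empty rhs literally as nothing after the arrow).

aab->ba; ab->b; abb->; bbb->bb

  | bbb => bb
  | bba
  | abaa => baa
  | aba => ba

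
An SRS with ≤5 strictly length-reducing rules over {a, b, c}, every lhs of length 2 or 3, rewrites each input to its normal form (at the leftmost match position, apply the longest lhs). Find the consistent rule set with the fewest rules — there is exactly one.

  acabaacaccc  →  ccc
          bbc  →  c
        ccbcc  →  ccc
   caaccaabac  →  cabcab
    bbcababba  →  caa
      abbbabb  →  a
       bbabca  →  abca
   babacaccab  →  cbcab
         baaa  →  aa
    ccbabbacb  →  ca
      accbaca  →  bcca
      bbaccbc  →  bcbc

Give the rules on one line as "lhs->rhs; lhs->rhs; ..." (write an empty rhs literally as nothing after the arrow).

  | acabaacaccc => babaacaccc => baacaccc => acaccc => baccc => ccc
  | bbc => c
  | ccbcc => ccc
  | caaccaabac => cabcaabac => cabcaac => cabcab

ac->b; ba->; bb->; ccb->c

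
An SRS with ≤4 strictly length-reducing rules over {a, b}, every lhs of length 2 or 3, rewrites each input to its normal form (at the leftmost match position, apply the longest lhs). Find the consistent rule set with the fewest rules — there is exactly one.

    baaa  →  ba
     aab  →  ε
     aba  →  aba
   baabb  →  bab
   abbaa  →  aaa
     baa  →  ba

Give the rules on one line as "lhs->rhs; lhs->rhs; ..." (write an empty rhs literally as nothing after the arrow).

aab->; baa->ba; bb->b; bba->a

  | baaa => baa => ba
  | aab => ε
  | aba
  | baabb => babb => bab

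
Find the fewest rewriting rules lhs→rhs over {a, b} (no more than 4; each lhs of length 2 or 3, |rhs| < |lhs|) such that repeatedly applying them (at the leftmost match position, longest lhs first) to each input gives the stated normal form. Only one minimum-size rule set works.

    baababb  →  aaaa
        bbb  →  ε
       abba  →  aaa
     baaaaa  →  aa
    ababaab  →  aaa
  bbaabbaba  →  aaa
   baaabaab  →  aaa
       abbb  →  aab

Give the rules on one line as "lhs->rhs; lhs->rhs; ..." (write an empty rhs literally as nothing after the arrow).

  | baababb => abbabb => aaabb => aaaa
  | bbb => ba => ε
  | abba => aaa
  | baaaaa => abaaa => aaba => aa

abb->aa; ba->; baa->ab; bbb->ba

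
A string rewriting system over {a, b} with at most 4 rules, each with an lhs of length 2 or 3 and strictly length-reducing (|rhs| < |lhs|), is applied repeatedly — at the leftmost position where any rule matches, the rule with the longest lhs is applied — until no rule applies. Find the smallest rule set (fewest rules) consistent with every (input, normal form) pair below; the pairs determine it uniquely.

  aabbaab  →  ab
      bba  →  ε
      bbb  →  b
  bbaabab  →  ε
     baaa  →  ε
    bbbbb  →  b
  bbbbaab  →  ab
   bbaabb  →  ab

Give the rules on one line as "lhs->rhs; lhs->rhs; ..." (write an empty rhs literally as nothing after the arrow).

aa->; ba->; bab->a; bb->b

  | aabbaab => bbaab => baab => ab
  | bba => ba => ε
  | bbb => bb => b
  | bbaabab => baabab => abab => aa => ε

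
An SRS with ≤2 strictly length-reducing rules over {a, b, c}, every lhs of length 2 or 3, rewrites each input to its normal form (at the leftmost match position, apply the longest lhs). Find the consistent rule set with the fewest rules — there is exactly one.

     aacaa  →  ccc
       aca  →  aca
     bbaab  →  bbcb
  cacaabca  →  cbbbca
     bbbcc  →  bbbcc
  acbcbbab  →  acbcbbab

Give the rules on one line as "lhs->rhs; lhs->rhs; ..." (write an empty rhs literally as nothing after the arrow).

aa->c; acc->bb

  | aacaa => ccaa => ccc
  | aca
  | bbaab => bbcb
  | cacaabca => caccbca => cbbbca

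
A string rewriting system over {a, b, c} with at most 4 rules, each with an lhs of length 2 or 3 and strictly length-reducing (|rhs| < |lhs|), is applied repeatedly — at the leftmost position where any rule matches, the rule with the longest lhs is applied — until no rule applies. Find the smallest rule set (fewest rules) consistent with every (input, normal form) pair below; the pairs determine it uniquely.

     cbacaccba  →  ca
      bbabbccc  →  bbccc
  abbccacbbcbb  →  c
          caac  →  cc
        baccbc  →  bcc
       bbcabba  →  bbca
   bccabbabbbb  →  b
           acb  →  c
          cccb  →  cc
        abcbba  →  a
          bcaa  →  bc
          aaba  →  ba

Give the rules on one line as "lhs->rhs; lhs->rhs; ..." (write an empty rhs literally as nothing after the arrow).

aa->; ab->c; ac->a; cb->

  | cbacaccba => acaccba => aaccba => ccba => ca
  | bbabbccc => bbcbccc => bbccc
  | abbccacbbcbb => cbccacbbcbb => ccacbbcbb => ccabbcbb => cccbcbb => cccbb => ccb => c
  | caac => cc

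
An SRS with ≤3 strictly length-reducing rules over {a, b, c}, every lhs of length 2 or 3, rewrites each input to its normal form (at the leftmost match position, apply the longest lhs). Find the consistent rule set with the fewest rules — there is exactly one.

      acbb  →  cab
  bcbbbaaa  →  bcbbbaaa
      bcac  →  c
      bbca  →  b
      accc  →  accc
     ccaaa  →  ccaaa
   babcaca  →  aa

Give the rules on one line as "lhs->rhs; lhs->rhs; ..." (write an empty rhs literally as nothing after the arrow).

acb->ca; bac->a; bca->

  | acbb => cab
  | bcbbbaaa
  | bcac => c
  | bbca => b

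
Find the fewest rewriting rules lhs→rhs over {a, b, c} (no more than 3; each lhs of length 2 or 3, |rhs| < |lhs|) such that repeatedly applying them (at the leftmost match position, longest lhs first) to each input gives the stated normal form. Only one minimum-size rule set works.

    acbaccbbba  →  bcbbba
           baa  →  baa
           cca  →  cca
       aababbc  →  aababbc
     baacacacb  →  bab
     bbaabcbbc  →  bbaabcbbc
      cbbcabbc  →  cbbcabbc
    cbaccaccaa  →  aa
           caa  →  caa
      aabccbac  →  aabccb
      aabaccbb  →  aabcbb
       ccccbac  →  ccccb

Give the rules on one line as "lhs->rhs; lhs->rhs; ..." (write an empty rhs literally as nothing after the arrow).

  | acbaccbbba => baccbbba => bcbbba
  | baa
  | cca
  | aababbc

ac->; cbc->a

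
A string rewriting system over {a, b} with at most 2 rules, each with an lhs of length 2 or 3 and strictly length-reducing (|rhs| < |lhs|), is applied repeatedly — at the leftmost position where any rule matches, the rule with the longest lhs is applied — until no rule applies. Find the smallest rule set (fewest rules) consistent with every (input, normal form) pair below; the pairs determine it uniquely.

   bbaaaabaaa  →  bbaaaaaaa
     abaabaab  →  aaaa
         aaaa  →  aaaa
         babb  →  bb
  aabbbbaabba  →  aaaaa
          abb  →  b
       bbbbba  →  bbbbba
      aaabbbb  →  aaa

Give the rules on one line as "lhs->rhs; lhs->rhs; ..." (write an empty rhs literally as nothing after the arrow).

  | bbaaaabaaa => bbaaaaaaa
  | abaabaab => aabaab => aaaab => aaaa
  | aaaa
  | babb => bb

aab->aa; ab->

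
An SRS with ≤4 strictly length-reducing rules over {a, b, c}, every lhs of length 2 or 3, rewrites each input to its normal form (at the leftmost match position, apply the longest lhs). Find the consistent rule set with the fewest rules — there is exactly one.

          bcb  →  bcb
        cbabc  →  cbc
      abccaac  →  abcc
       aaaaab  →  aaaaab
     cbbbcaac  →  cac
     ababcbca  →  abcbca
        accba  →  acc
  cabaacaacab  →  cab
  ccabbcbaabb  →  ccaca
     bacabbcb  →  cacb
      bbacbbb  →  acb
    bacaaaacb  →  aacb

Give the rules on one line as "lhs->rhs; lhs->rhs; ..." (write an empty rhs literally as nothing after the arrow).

ba->; bb->; caa->ba

  | bcb
  | cbabc => cbc
  | abccaac => abcbac => abcc
  | aaaaab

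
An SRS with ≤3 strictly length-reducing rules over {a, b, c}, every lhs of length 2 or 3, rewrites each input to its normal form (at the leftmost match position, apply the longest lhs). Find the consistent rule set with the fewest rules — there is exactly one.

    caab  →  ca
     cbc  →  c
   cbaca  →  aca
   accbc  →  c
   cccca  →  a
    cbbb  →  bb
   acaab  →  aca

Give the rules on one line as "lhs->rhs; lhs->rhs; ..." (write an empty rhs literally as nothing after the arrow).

  | caab => ca
  | cbc => c
  | cbaca => aca
  | accbc => abc => c

ab->; cb->; cc->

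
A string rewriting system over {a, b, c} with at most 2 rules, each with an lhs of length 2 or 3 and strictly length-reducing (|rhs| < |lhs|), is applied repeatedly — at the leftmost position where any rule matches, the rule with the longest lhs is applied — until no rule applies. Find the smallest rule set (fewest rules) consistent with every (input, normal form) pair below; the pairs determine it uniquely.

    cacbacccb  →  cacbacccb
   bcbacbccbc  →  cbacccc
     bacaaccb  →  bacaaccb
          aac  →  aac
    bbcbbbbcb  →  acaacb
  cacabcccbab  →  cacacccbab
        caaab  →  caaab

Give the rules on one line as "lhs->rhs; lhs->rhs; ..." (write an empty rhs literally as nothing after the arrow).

bb->a; bc->c

  | cacbacccb
  | bcbacbccbc => cbacbccbc => cbacccbc => cbacccc
  | bacaaccb
  | aac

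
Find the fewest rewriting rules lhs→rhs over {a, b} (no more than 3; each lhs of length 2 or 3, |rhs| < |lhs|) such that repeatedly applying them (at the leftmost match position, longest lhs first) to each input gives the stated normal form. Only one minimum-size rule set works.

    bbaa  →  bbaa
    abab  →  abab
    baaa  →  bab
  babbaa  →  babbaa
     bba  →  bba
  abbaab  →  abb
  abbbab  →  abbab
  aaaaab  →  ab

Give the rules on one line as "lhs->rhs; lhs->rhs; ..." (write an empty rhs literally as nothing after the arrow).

  | bbaa
  | abab
  | baaa => bab
  | babbaa

aaa->ab; aab->; bbb->bb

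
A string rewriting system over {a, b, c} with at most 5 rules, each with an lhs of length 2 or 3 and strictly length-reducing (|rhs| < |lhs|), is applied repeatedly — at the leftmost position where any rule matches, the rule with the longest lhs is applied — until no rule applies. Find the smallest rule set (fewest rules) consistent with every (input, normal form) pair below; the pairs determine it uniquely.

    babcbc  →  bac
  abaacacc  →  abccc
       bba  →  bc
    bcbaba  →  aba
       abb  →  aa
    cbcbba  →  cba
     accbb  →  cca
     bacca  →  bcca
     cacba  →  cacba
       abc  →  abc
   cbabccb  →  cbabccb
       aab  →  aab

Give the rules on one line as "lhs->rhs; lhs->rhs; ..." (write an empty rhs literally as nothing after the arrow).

acc->cc; bb->a; bba->bc; bcb->

  | babcbc => bac
  | abaacacc => abaaccc => abaccc => abccc
  | bba => bc
  | bcbaba => aba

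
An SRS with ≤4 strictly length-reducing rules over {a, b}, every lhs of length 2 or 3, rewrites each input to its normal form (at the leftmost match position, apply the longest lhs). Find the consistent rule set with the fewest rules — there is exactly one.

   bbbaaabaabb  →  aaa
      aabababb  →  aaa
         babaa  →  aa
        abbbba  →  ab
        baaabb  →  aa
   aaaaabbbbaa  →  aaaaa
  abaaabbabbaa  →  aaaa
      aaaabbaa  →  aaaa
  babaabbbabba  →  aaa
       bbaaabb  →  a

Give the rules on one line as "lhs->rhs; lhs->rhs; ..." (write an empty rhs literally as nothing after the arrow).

  | bbbaaabaabb => baaabaabb => aabaabb => aaabb => aaa
  | aabababb => aabaabb => aaabb => aaa
  | babaa => baaa => aa
  | abbbba => abba => ab

ba->; bab->ba; bb->; bba->b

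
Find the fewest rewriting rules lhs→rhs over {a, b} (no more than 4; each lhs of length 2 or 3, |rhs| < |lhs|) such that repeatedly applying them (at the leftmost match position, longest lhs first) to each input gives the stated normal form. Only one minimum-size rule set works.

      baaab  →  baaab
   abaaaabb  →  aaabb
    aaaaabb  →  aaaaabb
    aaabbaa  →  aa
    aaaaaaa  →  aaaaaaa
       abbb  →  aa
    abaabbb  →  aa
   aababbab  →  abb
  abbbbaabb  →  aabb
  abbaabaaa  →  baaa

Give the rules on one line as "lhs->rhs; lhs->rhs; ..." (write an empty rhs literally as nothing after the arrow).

aba->; bba->b; bbb->a

  | baaab
  | abaaaabb => aaabb
  | aaaaabb
  | aaabbaa => aaaba => aa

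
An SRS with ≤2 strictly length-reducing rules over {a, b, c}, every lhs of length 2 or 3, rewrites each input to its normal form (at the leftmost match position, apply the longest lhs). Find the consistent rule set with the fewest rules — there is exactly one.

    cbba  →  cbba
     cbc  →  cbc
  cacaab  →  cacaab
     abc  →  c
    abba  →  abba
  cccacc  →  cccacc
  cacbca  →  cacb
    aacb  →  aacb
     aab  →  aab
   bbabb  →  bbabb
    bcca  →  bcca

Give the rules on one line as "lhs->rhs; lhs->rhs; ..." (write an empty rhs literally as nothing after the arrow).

  | cbba
  | cbc
  | cacaab
  | abc => c

abc->c; bca->b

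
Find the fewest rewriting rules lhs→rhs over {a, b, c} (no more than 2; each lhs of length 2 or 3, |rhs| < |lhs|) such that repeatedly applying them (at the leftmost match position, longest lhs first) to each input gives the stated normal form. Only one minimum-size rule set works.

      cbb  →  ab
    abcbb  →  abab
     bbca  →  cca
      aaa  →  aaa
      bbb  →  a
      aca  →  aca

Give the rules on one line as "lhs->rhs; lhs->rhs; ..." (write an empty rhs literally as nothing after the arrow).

  | cbb => ab
  | abcbb => abab
  | bbca => cca
  | aaa

bb->c; cb->a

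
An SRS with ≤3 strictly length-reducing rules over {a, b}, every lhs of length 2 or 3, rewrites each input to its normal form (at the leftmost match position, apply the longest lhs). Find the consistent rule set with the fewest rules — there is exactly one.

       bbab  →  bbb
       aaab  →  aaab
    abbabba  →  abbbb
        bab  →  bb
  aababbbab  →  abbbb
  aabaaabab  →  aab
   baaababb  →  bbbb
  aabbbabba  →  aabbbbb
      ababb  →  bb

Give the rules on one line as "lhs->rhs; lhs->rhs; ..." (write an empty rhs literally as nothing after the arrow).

aba->; ba->b

  | bbab => bbb
  | aaab
  | abbabba => abbbba => abbbb
  | bab => bb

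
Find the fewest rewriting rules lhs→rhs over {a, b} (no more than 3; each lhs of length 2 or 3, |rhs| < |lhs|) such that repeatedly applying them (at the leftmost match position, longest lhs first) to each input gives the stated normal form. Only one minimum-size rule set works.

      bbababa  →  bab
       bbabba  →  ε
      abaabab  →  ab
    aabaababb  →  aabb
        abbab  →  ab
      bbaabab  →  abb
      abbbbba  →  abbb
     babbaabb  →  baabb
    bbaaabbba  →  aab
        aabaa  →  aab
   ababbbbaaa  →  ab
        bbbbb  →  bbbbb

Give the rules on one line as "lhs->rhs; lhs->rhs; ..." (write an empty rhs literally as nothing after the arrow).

aba->ab; bba->

  | bbababa => baba => bab
  | bbabba => bba => ε
  | abaabab => ababab => abbab => ab
  | aabaababb => aabababb => aabbabb => aabb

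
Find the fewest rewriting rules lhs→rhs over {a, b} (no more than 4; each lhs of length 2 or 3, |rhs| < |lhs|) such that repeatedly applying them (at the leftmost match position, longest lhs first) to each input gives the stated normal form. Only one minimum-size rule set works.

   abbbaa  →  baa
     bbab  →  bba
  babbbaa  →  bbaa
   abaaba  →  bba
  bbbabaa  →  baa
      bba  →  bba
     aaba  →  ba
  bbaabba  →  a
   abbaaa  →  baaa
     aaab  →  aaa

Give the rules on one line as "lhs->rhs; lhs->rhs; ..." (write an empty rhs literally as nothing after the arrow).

  | abbbaa => abbaa => abaa => baa
  | bbab => bba
  | babbbaa => babbaa => babaa => bbaa
  | abaaba => baaba => baba => bba

ab->a; aba->ba; bbb->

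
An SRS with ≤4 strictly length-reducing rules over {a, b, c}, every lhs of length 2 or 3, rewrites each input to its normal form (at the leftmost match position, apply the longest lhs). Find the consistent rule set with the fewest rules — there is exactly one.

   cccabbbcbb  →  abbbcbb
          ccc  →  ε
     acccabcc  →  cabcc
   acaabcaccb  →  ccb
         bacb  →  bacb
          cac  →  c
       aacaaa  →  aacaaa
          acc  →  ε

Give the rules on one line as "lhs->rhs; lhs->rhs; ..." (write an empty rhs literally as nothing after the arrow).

aab->c; acc->; cac->c; ccc->

  | cccabbbcbb => abbbcbb
  | ccc => ε
  | acccabcc => cabcc
  | acaabcaccb => acccaccb => caccb => ccb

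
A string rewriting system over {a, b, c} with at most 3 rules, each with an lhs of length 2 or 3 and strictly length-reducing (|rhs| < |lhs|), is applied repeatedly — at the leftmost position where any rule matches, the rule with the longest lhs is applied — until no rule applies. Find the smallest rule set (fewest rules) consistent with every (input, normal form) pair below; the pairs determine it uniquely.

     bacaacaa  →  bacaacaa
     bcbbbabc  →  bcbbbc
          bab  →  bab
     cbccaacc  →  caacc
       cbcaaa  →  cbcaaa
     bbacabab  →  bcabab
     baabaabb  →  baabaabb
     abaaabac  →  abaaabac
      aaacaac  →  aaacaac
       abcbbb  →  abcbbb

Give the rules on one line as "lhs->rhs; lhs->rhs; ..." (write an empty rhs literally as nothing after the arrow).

bba->b; bcc->

  | bacaacaa
  | bcbbbabc => bcbbbc
  | bab
  | cbccaacc => caacc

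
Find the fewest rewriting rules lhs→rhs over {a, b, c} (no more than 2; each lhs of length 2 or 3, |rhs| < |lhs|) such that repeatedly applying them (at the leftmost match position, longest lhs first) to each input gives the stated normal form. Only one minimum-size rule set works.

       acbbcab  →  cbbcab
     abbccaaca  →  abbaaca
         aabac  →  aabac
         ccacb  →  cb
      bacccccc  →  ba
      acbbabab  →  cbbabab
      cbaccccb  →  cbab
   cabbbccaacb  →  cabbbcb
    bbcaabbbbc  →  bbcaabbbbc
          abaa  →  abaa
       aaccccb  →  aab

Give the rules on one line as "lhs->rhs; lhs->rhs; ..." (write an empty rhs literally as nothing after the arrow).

  | acbbcab => cbbcab
  | abbccaaca => abbaaca
  | aabac
  | ccacb => acb => cb

acb->cb; cc->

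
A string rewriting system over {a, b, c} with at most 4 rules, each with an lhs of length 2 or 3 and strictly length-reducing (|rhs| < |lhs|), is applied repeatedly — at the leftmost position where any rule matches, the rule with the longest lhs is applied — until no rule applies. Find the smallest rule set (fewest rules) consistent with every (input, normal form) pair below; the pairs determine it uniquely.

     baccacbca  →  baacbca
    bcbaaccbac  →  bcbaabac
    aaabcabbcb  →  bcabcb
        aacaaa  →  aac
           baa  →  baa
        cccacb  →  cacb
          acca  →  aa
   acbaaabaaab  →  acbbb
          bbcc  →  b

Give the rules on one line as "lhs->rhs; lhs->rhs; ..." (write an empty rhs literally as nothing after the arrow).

  | baccacbca => baacbca
  | bcbaaccbac => bcbaabac
  | aaabcabbcb => bcabbcb => bcabcb
  | aacaaa => aac

aaa->; bbc->bc; cc->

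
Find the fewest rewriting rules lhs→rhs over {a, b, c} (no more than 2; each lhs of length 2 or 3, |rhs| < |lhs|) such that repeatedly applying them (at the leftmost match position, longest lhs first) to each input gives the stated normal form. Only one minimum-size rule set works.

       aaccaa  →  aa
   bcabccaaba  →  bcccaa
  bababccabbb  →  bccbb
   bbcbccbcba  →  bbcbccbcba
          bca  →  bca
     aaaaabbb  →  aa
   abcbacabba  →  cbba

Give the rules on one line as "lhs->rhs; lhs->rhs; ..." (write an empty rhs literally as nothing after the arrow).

ab->; ac->

  | aaccaa => acaa => aa
  | bcabccaaba => bcccaaba => bcccaa
  | bababccabbb => babccabbb => bccabbb => bccbb
  | bbcbccbcba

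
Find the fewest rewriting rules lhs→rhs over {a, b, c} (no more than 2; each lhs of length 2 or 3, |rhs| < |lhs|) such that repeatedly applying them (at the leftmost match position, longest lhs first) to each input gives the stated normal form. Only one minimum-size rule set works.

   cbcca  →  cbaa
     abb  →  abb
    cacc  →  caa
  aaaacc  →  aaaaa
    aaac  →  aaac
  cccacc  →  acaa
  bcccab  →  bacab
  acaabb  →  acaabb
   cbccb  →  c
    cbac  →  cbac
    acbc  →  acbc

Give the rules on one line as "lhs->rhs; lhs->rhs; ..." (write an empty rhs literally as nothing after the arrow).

  | cbcca => cbaa
  | abb
  | cacc => caa
  | aaaacc => aaaaa

bab->; cc->a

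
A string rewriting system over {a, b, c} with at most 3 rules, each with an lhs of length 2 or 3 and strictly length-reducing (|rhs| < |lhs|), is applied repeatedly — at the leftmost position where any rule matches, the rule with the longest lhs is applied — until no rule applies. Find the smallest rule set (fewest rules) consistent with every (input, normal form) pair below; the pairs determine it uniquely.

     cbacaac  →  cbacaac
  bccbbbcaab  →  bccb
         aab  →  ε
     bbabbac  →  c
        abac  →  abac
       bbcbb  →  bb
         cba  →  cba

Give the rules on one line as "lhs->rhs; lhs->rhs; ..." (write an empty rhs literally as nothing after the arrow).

  | cbacaac
  | bccbbbcaab => bccbaab => bccb
  | aab => ε
  | bbabbac => bbac => c

aab->; bba->; bbc->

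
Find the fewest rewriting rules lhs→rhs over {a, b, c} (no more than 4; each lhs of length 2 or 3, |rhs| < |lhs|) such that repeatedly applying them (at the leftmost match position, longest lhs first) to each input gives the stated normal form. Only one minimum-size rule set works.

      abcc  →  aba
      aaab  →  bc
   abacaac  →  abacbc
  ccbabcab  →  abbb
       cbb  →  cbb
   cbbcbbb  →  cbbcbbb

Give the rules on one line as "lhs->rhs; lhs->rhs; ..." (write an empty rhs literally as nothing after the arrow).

aa->b; bab->bc; cc->a

  | abcc => aba
  | aaab => bab => bc
  | abacaac => abacbc
  | ccbabcab => ababcab => abccab => abaab => abbb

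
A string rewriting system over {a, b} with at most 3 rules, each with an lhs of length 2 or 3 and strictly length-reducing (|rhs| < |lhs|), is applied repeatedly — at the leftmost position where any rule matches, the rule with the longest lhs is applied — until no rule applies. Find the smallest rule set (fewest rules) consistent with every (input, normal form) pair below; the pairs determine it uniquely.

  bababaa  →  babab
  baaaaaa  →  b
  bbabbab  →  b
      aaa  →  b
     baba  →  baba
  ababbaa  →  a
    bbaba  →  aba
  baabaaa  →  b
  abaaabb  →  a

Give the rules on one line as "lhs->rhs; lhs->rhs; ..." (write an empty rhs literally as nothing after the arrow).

  | bababaa => babab
  | baaaaaa => bbaaa => aaa => b
  | bbabbab => abbab => aab => b
  | aaa => b

aa->; aaa->b; bb->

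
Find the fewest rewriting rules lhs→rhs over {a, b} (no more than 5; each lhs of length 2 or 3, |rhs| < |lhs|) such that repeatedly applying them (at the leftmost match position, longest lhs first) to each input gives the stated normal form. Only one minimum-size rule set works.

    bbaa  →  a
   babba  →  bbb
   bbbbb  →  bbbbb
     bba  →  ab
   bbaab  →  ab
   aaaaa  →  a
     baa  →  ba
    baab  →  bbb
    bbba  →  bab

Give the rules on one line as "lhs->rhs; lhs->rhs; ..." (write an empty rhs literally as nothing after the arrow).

aa->a; aab->bb; aba->a; bba->ab

  | bbaa => aba => a
  | babba => baab => bbb
  | bbbbb
  | bba => ab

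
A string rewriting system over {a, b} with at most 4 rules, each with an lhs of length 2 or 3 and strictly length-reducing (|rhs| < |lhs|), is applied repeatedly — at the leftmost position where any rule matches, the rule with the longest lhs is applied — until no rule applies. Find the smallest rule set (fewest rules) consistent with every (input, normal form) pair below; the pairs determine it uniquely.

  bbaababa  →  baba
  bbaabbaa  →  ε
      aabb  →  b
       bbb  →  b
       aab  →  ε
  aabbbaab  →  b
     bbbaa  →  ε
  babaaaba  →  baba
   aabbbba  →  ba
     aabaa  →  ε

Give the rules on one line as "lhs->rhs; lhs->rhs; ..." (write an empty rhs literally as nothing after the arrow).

aa->b; bb->; bba->bb

  | bbaababa => bbababa => bbbaba => baba
  | bbaabbaa => bbabbaa => bbbbaa => bbaa => bba => bb => ε
  | aabb => bbb => b
  | bbb => b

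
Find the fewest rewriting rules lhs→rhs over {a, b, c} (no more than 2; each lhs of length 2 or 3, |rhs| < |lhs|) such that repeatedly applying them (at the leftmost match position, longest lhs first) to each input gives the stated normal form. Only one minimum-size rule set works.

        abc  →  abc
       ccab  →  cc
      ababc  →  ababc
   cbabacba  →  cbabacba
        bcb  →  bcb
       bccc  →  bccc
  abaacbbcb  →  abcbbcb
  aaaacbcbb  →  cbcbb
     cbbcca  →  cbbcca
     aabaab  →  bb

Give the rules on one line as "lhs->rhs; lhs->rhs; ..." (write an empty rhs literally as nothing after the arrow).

aa->; cab->c

  | abc
  | ccab => cc
  | ababc
  | cbabacba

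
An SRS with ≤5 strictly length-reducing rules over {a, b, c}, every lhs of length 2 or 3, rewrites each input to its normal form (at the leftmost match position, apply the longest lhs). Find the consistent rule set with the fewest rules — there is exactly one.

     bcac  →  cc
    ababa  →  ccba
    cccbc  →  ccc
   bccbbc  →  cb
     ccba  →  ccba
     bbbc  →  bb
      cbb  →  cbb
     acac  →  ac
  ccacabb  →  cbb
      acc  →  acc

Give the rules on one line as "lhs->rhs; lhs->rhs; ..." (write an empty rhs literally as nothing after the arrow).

aba->cc; bc->; bca->c; ca->

  | bcac => cc
  | ababa => ccba
  | cccbc => ccc
  | bccbbc => cbbc => cb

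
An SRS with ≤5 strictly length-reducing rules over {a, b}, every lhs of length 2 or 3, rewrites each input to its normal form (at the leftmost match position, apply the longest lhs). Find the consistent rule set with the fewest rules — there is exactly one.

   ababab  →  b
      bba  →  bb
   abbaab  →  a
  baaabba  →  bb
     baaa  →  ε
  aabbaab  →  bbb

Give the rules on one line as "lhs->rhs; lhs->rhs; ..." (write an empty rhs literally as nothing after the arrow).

aa->; ab->a; ba->; bba->bb

  | ababab => aabab => bab => b
  | bba => bb
  | abbaab => abaab => aaab => ab => a
  | baaabba => aabba => bba => bb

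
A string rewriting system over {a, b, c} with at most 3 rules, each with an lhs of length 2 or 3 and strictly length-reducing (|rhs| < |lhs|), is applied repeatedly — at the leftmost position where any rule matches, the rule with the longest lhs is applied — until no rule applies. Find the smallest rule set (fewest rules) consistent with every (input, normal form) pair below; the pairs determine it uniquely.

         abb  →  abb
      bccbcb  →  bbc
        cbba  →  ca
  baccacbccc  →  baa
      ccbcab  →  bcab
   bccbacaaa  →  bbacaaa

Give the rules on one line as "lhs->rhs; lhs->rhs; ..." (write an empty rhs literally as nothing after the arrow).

  | abb
  | bccbcb => bbcb => bbc
  | cbba => cba => ca
  | baccacbccc => baacbccc => baacccc => baacc => baa

cb->c; cc->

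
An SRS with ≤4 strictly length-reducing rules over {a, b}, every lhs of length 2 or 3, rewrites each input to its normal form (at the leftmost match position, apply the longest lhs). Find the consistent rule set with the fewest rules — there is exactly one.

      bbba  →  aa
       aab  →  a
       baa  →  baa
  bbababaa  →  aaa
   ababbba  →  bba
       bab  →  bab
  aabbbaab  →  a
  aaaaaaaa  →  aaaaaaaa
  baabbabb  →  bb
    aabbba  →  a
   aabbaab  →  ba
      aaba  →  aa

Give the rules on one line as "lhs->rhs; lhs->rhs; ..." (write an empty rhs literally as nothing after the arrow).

  | bbba => aa
  | aab => a
  | baa
  | bbababaa => bbbabaa => aabaa => aaa

aab->a; aba->ba; abb->; bbb->a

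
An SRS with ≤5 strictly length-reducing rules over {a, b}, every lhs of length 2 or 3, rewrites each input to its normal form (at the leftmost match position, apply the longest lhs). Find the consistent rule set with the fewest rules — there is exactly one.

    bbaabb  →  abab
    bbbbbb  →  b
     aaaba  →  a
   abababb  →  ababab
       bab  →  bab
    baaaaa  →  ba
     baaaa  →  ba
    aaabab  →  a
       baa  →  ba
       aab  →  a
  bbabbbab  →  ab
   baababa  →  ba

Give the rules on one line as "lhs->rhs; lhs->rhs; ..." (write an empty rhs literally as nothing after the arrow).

  | bbaabb => ababb => abab
  | bbbbbb => bbbbb => bbbb => bbb => bb => b
  | aaaba => aaba => aa => a
  | abababb => ababab

aa->a; aab->a; bb->b; bba->ab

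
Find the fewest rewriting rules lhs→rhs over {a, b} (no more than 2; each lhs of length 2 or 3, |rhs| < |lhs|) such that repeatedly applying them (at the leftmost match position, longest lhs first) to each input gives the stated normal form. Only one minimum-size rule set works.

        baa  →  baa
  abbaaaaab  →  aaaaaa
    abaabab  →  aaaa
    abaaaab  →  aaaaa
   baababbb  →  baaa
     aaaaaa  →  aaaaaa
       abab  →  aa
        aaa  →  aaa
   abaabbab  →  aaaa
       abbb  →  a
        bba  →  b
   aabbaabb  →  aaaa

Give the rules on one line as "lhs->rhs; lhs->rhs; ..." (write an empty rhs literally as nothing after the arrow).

ab->a; bba->b

  | baa
  | abbaaaaab => abaaaaab => aaaaaab => aaaaaa
  | abaabab => aaabab => aaaab => aaaa
  | abaaaab => aaaaab => aaaaa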